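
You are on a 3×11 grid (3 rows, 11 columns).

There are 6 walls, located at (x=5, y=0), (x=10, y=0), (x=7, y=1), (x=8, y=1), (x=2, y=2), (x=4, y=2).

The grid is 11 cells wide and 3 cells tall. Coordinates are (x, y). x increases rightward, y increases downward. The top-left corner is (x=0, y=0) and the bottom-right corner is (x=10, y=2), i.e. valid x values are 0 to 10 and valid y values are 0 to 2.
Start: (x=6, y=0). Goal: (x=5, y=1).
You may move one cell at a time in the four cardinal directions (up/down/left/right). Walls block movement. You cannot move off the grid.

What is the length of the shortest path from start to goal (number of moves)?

Answer: Shortest path length: 2

Derivation:
BFS from (x=6, y=0) until reaching (x=5, y=1):
  Distance 0: (x=6, y=0)
  Distance 1: (x=7, y=0), (x=6, y=1)
  Distance 2: (x=8, y=0), (x=5, y=1), (x=6, y=2)  <- goal reached here
One shortest path (2 moves): (x=6, y=0) -> (x=6, y=1) -> (x=5, y=1)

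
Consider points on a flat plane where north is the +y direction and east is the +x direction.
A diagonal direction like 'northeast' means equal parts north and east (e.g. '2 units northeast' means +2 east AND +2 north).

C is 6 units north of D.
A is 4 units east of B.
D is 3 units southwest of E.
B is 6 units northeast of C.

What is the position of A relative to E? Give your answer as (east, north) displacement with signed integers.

Answer: A is at (east=7, north=9) relative to E.

Derivation:
Place E at the origin (east=0, north=0).
  D is 3 units southwest of E: delta (east=-3, north=-3); D at (east=-3, north=-3).
  C is 6 units north of D: delta (east=+0, north=+6); C at (east=-3, north=3).
  B is 6 units northeast of C: delta (east=+6, north=+6); B at (east=3, north=9).
  A is 4 units east of B: delta (east=+4, north=+0); A at (east=7, north=9).
Therefore A relative to E: (east=7, north=9).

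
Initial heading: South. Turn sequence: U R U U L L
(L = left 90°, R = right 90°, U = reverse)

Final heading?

Answer: Final heading: West

Derivation:
Start: South
  U (U-turn (180°)) -> North
  R (right (90° clockwise)) -> East
  U (U-turn (180°)) -> West
  U (U-turn (180°)) -> East
  L (left (90° counter-clockwise)) -> North
  L (left (90° counter-clockwise)) -> West
Final: West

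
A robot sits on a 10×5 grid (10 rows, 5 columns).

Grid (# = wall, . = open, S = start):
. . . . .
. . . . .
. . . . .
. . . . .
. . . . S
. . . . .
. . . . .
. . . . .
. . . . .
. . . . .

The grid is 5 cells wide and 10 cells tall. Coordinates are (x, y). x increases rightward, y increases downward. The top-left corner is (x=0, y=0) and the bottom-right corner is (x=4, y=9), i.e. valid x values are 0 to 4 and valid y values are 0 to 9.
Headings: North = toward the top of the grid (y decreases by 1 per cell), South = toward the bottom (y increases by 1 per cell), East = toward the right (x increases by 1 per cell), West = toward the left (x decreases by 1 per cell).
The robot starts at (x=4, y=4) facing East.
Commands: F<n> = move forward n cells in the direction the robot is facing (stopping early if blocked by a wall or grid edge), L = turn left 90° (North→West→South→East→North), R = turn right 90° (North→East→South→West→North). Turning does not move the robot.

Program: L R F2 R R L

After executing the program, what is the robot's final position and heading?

Start: (x=4, y=4), facing East
  L: turn left, now facing North
  R: turn right, now facing East
  F2: move forward 0/2 (blocked), now at (x=4, y=4)
  R: turn right, now facing South
  R: turn right, now facing West
  L: turn left, now facing South
Final: (x=4, y=4), facing South

Answer: Final position: (x=4, y=4), facing South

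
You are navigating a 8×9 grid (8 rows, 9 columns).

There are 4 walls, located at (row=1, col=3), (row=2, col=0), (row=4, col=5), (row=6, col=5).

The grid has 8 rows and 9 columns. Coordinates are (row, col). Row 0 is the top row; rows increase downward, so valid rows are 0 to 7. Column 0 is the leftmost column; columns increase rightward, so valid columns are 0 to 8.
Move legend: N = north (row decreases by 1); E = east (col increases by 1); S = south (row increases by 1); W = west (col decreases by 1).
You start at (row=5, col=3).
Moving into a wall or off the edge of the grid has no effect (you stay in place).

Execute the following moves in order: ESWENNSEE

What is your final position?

Start: (row=5, col=3)
  E (east): (row=5, col=3) -> (row=5, col=4)
  S (south): (row=5, col=4) -> (row=6, col=4)
  W (west): (row=6, col=4) -> (row=6, col=3)
  E (east): (row=6, col=3) -> (row=6, col=4)
  N (north): (row=6, col=4) -> (row=5, col=4)
  N (north): (row=5, col=4) -> (row=4, col=4)
  S (south): (row=4, col=4) -> (row=5, col=4)
  E (east): (row=5, col=4) -> (row=5, col=5)
  E (east): (row=5, col=5) -> (row=5, col=6)
Final: (row=5, col=6)

Answer: Final position: (row=5, col=6)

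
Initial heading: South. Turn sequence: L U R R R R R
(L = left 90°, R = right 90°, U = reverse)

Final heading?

Answer: Final heading: North

Derivation:
Start: South
  L (left (90° counter-clockwise)) -> East
  U (U-turn (180°)) -> West
  R (right (90° clockwise)) -> North
  R (right (90° clockwise)) -> East
  R (right (90° clockwise)) -> South
  R (right (90° clockwise)) -> West
  R (right (90° clockwise)) -> North
Final: North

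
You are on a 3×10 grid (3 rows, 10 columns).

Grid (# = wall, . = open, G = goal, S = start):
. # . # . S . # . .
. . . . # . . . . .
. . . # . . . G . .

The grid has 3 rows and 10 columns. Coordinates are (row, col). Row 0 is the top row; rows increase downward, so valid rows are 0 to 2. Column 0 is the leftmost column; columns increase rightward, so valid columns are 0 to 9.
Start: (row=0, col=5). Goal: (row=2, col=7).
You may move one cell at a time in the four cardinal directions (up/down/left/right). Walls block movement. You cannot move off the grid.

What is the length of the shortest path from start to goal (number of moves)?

BFS from (row=0, col=5) until reaching (row=2, col=7):
  Distance 0: (row=0, col=5)
  Distance 1: (row=0, col=4), (row=0, col=6), (row=1, col=5)
  Distance 2: (row=1, col=6), (row=2, col=5)
  Distance 3: (row=1, col=7), (row=2, col=4), (row=2, col=6)
  Distance 4: (row=1, col=8), (row=2, col=7)  <- goal reached here
One shortest path (4 moves): (row=0, col=5) -> (row=0, col=6) -> (row=1, col=6) -> (row=1, col=7) -> (row=2, col=7)

Answer: Shortest path length: 4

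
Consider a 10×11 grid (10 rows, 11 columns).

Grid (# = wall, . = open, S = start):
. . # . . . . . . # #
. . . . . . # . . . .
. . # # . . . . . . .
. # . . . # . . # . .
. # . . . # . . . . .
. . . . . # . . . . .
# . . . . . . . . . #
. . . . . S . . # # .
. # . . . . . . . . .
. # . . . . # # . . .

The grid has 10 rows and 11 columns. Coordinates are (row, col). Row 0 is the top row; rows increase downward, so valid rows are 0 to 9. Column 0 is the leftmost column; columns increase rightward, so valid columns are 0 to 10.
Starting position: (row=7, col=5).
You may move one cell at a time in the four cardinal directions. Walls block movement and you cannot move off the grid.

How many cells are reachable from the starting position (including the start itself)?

BFS flood-fill from (row=7, col=5):
  Distance 0: (row=7, col=5)
  Distance 1: (row=6, col=5), (row=7, col=4), (row=7, col=6), (row=8, col=5)
  Distance 2: (row=6, col=4), (row=6, col=6), (row=7, col=3), (row=7, col=7), (row=8, col=4), (row=8, col=6), (row=9, col=5)
  Distance 3: (row=5, col=4), (row=5, col=6), (row=6, col=3), (row=6, col=7), (row=7, col=2), (row=8, col=3), (row=8, col=7), (row=9, col=4)
  Distance 4: (row=4, col=4), (row=4, col=6), (row=5, col=3), (row=5, col=7), (row=6, col=2), (row=6, col=8), (row=7, col=1), (row=8, col=2), (row=8, col=8), (row=9, col=3)
  Distance 5: (row=3, col=4), (row=3, col=6), (row=4, col=3), (row=4, col=7), (row=5, col=2), (row=5, col=8), (row=6, col=1), (row=6, col=9), (row=7, col=0), (row=8, col=9), (row=9, col=2), (row=9, col=8)
  Distance 6: (row=2, col=4), (row=2, col=6), (row=3, col=3), (row=3, col=7), (row=4, col=2), (row=4, col=8), (row=5, col=1), (row=5, col=9), (row=8, col=0), (row=8, col=10), (row=9, col=9)
  Distance 7: (row=1, col=4), (row=2, col=5), (row=2, col=7), (row=3, col=2), (row=4, col=9), (row=5, col=0), (row=5, col=10), (row=7, col=10), (row=9, col=0), (row=9, col=10)
  Distance 8: (row=0, col=4), (row=1, col=3), (row=1, col=5), (row=1, col=7), (row=2, col=8), (row=3, col=9), (row=4, col=0), (row=4, col=10)
  Distance 9: (row=0, col=3), (row=0, col=5), (row=0, col=7), (row=1, col=2), (row=1, col=8), (row=2, col=9), (row=3, col=0), (row=3, col=10)
  Distance 10: (row=0, col=6), (row=0, col=8), (row=1, col=1), (row=1, col=9), (row=2, col=0), (row=2, col=10)
  Distance 11: (row=0, col=1), (row=1, col=0), (row=1, col=10), (row=2, col=1)
  Distance 12: (row=0, col=0)
Total reachable: 90 (grid has 90 open cells total)

Answer: Reachable cells: 90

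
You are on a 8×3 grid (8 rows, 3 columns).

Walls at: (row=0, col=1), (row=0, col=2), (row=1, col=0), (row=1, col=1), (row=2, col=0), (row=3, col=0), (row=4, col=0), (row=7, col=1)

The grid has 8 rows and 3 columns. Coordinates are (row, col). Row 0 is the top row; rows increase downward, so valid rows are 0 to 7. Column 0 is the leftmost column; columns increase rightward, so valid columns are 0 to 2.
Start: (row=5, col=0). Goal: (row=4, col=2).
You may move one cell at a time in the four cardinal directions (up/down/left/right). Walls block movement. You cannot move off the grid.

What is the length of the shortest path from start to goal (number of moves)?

BFS from (row=5, col=0) until reaching (row=4, col=2):
  Distance 0: (row=5, col=0)
  Distance 1: (row=5, col=1), (row=6, col=0)
  Distance 2: (row=4, col=1), (row=5, col=2), (row=6, col=1), (row=7, col=0)
  Distance 3: (row=3, col=1), (row=4, col=2), (row=6, col=2)  <- goal reached here
One shortest path (3 moves): (row=5, col=0) -> (row=5, col=1) -> (row=5, col=2) -> (row=4, col=2)

Answer: Shortest path length: 3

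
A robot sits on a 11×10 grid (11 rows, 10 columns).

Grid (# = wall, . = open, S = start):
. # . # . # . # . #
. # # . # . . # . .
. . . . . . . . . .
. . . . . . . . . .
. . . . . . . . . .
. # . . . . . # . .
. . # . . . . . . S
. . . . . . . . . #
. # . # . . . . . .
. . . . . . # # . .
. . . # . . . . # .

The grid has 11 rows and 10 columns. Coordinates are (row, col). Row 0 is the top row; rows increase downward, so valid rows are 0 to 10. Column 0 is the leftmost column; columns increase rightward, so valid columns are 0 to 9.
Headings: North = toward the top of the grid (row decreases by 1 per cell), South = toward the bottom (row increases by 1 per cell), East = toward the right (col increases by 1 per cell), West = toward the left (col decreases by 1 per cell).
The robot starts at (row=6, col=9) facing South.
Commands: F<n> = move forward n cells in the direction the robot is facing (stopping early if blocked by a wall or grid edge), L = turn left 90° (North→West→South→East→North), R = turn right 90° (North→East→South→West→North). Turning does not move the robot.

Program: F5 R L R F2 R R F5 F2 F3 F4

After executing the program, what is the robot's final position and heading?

Start: (row=6, col=9), facing South
  F5: move forward 0/5 (blocked), now at (row=6, col=9)
  R: turn right, now facing West
  L: turn left, now facing South
  R: turn right, now facing West
  F2: move forward 2, now at (row=6, col=7)
  R: turn right, now facing North
  R: turn right, now facing East
  F5: move forward 2/5 (blocked), now at (row=6, col=9)
  F2: move forward 0/2 (blocked), now at (row=6, col=9)
  F3: move forward 0/3 (blocked), now at (row=6, col=9)
  F4: move forward 0/4 (blocked), now at (row=6, col=9)
Final: (row=6, col=9), facing East

Answer: Final position: (row=6, col=9), facing East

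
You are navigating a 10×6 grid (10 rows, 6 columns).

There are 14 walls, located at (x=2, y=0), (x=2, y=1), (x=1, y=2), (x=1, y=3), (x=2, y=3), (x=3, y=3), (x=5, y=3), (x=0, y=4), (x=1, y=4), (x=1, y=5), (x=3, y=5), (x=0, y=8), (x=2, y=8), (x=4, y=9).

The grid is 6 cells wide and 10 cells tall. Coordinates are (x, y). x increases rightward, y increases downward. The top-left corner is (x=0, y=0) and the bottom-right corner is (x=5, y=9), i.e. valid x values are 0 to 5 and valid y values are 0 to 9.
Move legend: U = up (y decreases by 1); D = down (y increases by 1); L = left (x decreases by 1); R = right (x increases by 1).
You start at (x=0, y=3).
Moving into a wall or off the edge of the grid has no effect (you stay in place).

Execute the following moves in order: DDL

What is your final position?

Start: (x=0, y=3)
  D (down): blocked, stay at (x=0, y=3)
  D (down): blocked, stay at (x=0, y=3)
  L (left): blocked, stay at (x=0, y=3)
Final: (x=0, y=3)

Answer: Final position: (x=0, y=3)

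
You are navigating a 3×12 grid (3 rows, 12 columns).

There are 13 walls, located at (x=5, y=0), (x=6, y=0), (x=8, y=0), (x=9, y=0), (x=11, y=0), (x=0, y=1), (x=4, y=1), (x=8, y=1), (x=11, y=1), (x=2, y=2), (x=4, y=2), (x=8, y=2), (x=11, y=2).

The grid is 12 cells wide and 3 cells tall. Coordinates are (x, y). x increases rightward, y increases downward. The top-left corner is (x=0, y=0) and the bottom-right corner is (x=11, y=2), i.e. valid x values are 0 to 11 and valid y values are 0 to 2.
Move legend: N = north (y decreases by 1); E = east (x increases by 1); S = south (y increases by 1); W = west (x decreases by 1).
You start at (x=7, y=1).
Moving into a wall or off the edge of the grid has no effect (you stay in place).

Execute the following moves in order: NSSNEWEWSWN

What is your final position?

Answer: Final position: (x=5, y=1)

Derivation:
Start: (x=7, y=1)
  N (north): (x=7, y=1) -> (x=7, y=0)
  S (south): (x=7, y=0) -> (x=7, y=1)
  S (south): (x=7, y=1) -> (x=7, y=2)
  N (north): (x=7, y=2) -> (x=7, y=1)
  E (east): blocked, stay at (x=7, y=1)
  W (west): (x=7, y=1) -> (x=6, y=1)
  E (east): (x=6, y=1) -> (x=7, y=1)
  W (west): (x=7, y=1) -> (x=6, y=1)
  S (south): (x=6, y=1) -> (x=6, y=2)
  W (west): (x=6, y=2) -> (x=5, y=2)
  N (north): (x=5, y=2) -> (x=5, y=1)
Final: (x=5, y=1)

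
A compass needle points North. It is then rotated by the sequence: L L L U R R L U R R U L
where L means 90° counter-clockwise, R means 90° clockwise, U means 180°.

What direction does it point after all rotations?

Answer: Final heading: East

Derivation:
Start: North
  L (left (90° counter-clockwise)) -> West
  L (left (90° counter-clockwise)) -> South
  L (left (90° counter-clockwise)) -> East
  U (U-turn (180°)) -> West
  R (right (90° clockwise)) -> North
  R (right (90° clockwise)) -> East
  L (left (90° counter-clockwise)) -> North
  U (U-turn (180°)) -> South
  R (right (90° clockwise)) -> West
  R (right (90° clockwise)) -> North
  U (U-turn (180°)) -> South
  L (left (90° counter-clockwise)) -> East
Final: East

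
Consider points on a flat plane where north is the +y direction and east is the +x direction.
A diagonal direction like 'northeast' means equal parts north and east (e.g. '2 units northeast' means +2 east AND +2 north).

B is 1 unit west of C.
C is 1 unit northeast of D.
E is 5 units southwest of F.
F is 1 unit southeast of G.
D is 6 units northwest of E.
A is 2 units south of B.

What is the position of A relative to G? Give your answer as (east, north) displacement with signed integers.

Place G at the origin (east=0, north=0).
  F is 1 unit southeast of G: delta (east=+1, north=-1); F at (east=1, north=-1).
  E is 5 units southwest of F: delta (east=-5, north=-5); E at (east=-4, north=-6).
  D is 6 units northwest of E: delta (east=-6, north=+6); D at (east=-10, north=0).
  C is 1 unit northeast of D: delta (east=+1, north=+1); C at (east=-9, north=1).
  B is 1 unit west of C: delta (east=-1, north=+0); B at (east=-10, north=1).
  A is 2 units south of B: delta (east=+0, north=-2); A at (east=-10, north=-1).
Therefore A relative to G: (east=-10, north=-1).

Answer: A is at (east=-10, north=-1) relative to G.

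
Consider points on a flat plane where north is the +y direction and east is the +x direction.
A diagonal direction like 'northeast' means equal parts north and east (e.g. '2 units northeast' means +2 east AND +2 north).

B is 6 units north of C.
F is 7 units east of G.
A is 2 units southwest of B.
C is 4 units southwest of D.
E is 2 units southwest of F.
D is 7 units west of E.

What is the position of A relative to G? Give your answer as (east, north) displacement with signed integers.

Place G at the origin (east=0, north=0).
  F is 7 units east of G: delta (east=+7, north=+0); F at (east=7, north=0).
  E is 2 units southwest of F: delta (east=-2, north=-2); E at (east=5, north=-2).
  D is 7 units west of E: delta (east=-7, north=+0); D at (east=-2, north=-2).
  C is 4 units southwest of D: delta (east=-4, north=-4); C at (east=-6, north=-6).
  B is 6 units north of C: delta (east=+0, north=+6); B at (east=-6, north=0).
  A is 2 units southwest of B: delta (east=-2, north=-2); A at (east=-8, north=-2).
Therefore A relative to G: (east=-8, north=-2).

Answer: A is at (east=-8, north=-2) relative to G.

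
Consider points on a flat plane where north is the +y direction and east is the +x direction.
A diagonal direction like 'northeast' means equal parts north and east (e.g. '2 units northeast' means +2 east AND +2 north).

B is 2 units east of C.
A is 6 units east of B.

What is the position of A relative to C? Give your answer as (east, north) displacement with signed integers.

Place C at the origin (east=0, north=0).
  B is 2 units east of C: delta (east=+2, north=+0); B at (east=2, north=0).
  A is 6 units east of B: delta (east=+6, north=+0); A at (east=8, north=0).
Therefore A relative to C: (east=8, north=0).

Answer: A is at (east=8, north=0) relative to C.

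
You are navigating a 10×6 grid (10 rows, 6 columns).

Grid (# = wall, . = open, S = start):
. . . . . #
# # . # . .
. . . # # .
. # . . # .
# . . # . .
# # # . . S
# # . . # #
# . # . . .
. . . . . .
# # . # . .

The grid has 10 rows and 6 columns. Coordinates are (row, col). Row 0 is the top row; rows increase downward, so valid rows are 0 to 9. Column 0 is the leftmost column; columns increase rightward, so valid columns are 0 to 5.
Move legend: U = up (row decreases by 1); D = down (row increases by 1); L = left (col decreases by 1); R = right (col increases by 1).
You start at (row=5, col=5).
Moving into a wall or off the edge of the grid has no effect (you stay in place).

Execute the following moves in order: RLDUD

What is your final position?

Answer: Final position: (row=5, col=4)

Derivation:
Start: (row=5, col=5)
  R (right): blocked, stay at (row=5, col=5)
  L (left): (row=5, col=5) -> (row=5, col=4)
  D (down): blocked, stay at (row=5, col=4)
  U (up): (row=5, col=4) -> (row=4, col=4)
  D (down): (row=4, col=4) -> (row=5, col=4)
Final: (row=5, col=4)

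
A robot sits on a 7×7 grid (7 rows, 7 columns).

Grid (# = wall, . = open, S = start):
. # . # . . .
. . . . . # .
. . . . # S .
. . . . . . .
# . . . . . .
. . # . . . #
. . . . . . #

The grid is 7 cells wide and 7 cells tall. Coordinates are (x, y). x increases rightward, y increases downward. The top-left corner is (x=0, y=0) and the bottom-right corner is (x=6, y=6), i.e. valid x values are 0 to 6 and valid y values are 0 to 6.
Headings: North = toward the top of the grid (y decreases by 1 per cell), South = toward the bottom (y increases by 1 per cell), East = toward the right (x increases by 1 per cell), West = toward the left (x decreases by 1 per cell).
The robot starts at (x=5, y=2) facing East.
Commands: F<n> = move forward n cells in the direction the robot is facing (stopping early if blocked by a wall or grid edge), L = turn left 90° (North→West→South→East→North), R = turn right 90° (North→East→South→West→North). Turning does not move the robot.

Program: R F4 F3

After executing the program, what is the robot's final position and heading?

Answer: Final position: (x=5, y=6), facing South

Derivation:
Start: (x=5, y=2), facing East
  R: turn right, now facing South
  F4: move forward 4, now at (x=5, y=6)
  F3: move forward 0/3 (blocked), now at (x=5, y=6)
Final: (x=5, y=6), facing South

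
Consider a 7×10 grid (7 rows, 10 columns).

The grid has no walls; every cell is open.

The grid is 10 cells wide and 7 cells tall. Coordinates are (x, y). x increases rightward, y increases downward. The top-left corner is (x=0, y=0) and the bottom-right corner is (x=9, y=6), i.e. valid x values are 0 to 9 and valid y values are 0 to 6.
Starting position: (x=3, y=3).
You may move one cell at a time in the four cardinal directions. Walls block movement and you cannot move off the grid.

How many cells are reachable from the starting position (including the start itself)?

Answer: Reachable cells: 70

Derivation:
BFS flood-fill from (x=3, y=3):
  Distance 0: (x=3, y=3)
  Distance 1: (x=3, y=2), (x=2, y=3), (x=4, y=3), (x=3, y=4)
  Distance 2: (x=3, y=1), (x=2, y=2), (x=4, y=2), (x=1, y=3), (x=5, y=3), (x=2, y=4), (x=4, y=4), (x=3, y=5)
  Distance 3: (x=3, y=0), (x=2, y=1), (x=4, y=1), (x=1, y=2), (x=5, y=2), (x=0, y=3), (x=6, y=3), (x=1, y=4), (x=5, y=4), (x=2, y=5), (x=4, y=5), (x=3, y=6)
  Distance 4: (x=2, y=0), (x=4, y=0), (x=1, y=1), (x=5, y=1), (x=0, y=2), (x=6, y=2), (x=7, y=3), (x=0, y=4), (x=6, y=4), (x=1, y=5), (x=5, y=5), (x=2, y=6), (x=4, y=6)
  Distance 5: (x=1, y=0), (x=5, y=0), (x=0, y=1), (x=6, y=1), (x=7, y=2), (x=8, y=3), (x=7, y=4), (x=0, y=5), (x=6, y=5), (x=1, y=6), (x=5, y=6)
  Distance 6: (x=0, y=0), (x=6, y=0), (x=7, y=1), (x=8, y=2), (x=9, y=3), (x=8, y=4), (x=7, y=5), (x=0, y=6), (x=6, y=6)
  Distance 7: (x=7, y=0), (x=8, y=1), (x=9, y=2), (x=9, y=4), (x=8, y=5), (x=7, y=6)
  Distance 8: (x=8, y=0), (x=9, y=1), (x=9, y=5), (x=8, y=6)
  Distance 9: (x=9, y=0), (x=9, y=6)
Total reachable: 70 (grid has 70 open cells total)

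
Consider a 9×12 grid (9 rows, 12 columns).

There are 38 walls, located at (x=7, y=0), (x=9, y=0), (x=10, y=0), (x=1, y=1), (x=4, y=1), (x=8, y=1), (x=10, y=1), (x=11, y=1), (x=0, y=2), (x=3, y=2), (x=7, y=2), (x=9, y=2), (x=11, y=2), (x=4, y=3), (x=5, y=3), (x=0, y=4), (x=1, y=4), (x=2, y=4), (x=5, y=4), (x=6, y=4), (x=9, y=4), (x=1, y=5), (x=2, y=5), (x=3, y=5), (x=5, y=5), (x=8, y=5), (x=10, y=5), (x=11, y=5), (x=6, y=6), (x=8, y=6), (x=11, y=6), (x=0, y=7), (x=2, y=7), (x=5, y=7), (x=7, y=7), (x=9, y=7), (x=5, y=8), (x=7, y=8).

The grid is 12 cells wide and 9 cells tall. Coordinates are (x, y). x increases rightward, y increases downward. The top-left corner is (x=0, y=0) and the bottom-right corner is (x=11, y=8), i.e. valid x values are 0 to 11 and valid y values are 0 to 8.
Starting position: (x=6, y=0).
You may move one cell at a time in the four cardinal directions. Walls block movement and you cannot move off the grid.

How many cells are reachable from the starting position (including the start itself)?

Answer: Reachable cells: 55

Derivation:
BFS flood-fill from (x=6, y=0):
  Distance 0: (x=6, y=0)
  Distance 1: (x=5, y=0), (x=6, y=1)
  Distance 2: (x=4, y=0), (x=5, y=1), (x=7, y=1), (x=6, y=2)
  Distance 3: (x=3, y=0), (x=5, y=2), (x=6, y=3)
  Distance 4: (x=2, y=0), (x=3, y=1), (x=4, y=2), (x=7, y=3)
  Distance 5: (x=1, y=0), (x=2, y=1), (x=8, y=3), (x=7, y=4)
  Distance 6: (x=0, y=0), (x=2, y=2), (x=8, y=2), (x=9, y=3), (x=8, y=4), (x=7, y=5)
  Distance 7: (x=0, y=1), (x=1, y=2), (x=2, y=3), (x=10, y=3), (x=6, y=5), (x=7, y=6)
  Distance 8: (x=10, y=2), (x=1, y=3), (x=3, y=3), (x=11, y=3), (x=10, y=4)
  Distance 9: (x=0, y=3), (x=3, y=4), (x=11, y=4)
  Distance 10: (x=4, y=4)
  Distance 11: (x=4, y=5)
  Distance 12: (x=4, y=6)
  Distance 13: (x=3, y=6), (x=5, y=6), (x=4, y=7)
  Distance 14: (x=2, y=6), (x=3, y=7), (x=4, y=8)
  Distance 15: (x=1, y=6), (x=3, y=8)
  Distance 16: (x=0, y=6), (x=1, y=7), (x=2, y=8)
  Distance 17: (x=0, y=5), (x=1, y=8)
  Distance 18: (x=0, y=8)
Total reachable: 55 (grid has 70 open cells total)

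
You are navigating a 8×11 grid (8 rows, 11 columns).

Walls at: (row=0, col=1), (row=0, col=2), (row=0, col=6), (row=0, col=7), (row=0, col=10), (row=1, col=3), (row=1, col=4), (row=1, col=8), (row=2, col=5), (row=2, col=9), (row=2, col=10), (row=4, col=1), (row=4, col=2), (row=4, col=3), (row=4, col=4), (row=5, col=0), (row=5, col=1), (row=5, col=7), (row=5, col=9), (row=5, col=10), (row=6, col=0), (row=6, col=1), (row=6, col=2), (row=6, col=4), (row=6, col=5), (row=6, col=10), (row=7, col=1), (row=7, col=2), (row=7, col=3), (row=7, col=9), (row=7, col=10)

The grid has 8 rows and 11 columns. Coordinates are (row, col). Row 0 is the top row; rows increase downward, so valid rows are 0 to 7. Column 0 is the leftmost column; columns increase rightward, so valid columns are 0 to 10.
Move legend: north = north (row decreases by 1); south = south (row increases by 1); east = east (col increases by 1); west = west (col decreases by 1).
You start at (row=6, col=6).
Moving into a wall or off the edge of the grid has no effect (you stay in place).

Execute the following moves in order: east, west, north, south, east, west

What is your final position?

Start: (row=6, col=6)
  east (east): (row=6, col=6) -> (row=6, col=7)
  west (west): (row=6, col=7) -> (row=6, col=6)
  north (north): (row=6, col=6) -> (row=5, col=6)
  south (south): (row=5, col=6) -> (row=6, col=6)
  east (east): (row=6, col=6) -> (row=6, col=7)
  west (west): (row=6, col=7) -> (row=6, col=6)
Final: (row=6, col=6)

Answer: Final position: (row=6, col=6)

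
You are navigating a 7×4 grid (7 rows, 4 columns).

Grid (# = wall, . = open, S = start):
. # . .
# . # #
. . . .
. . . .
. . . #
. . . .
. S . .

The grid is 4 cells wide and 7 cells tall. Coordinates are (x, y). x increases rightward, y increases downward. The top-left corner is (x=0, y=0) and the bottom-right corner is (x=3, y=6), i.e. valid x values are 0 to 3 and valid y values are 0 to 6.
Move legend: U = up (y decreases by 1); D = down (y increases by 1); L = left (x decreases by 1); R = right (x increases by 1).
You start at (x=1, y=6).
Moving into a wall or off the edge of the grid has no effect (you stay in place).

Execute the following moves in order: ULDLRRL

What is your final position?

Start: (x=1, y=6)
  U (up): (x=1, y=6) -> (x=1, y=5)
  L (left): (x=1, y=5) -> (x=0, y=5)
  D (down): (x=0, y=5) -> (x=0, y=6)
  L (left): blocked, stay at (x=0, y=6)
  R (right): (x=0, y=6) -> (x=1, y=6)
  R (right): (x=1, y=6) -> (x=2, y=6)
  L (left): (x=2, y=6) -> (x=1, y=6)
Final: (x=1, y=6)

Answer: Final position: (x=1, y=6)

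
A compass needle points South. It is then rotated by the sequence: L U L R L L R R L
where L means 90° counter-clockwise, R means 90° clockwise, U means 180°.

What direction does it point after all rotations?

Answer: Final heading: South

Derivation:
Start: South
  L (left (90° counter-clockwise)) -> East
  U (U-turn (180°)) -> West
  L (left (90° counter-clockwise)) -> South
  R (right (90° clockwise)) -> West
  L (left (90° counter-clockwise)) -> South
  L (left (90° counter-clockwise)) -> East
  R (right (90° clockwise)) -> South
  R (right (90° clockwise)) -> West
  L (left (90° counter-clockwise)) -> South
Final: South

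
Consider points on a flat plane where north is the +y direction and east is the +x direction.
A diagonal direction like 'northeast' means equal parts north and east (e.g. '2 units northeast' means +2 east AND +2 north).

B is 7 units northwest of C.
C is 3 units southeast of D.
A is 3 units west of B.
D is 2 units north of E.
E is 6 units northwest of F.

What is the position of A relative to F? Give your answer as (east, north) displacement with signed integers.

Answer: A is at (east=-13, north=12) relative to F.

Derivation:
Place F at the origin (east=0, north=0).
  E is 6 units northwest of F: delta (east=-6, north=+6); E at (east=-6, north=6).
  D is 2 units north of E: delta (east=+0, north=+2); D at (east=-6, north=8).
  C is 3 units southeast of D: delta (east=+3, north=-3); C at (east=-3, north=5).
  B is 7 units northwest of C: delta (east=-7, north=+7); B at (east=-10, north=12).
  A is 3 units west of B: delta (east=-3, north=+0); A at (east=-13, north=12).
Therefore A relative to F: (east=-13, north=12).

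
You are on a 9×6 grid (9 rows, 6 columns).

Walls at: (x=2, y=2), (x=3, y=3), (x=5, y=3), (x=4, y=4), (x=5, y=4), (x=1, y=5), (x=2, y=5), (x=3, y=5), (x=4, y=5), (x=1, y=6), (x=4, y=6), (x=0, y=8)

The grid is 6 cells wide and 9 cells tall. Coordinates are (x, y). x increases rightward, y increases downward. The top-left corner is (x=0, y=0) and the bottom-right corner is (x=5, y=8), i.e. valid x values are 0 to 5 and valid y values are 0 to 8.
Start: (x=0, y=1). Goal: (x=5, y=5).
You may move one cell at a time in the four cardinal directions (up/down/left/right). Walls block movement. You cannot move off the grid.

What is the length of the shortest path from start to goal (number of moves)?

BFS from (x=0, y=1) until reaching (x=5, y=5):
  Distance 0: (x=0, y=1)
  Distance 1: (x=0, y=0), (x=1, y=1), (x=0, y=2)
  Distance 2: (x=1, y=0), (x=2, y=1), (x=1, y=2), (x=0, y=3)
  Distance 3: (x=2, y=0), (x=3, y=1), (x=1, y=3), (x=0, y=4)
  Distance 4: (x=3, y=0), (x=4, y=1), (x=3, y=2), (x=2, y=3), (x=1, y=4), (x=0, y=5)
  Distance 5: (x=4, y=0), (x=5, y=1), (x=4, y=2), (x=2, y=4), (x=0, y=6)
  Distance 6: (x=5, y=0), (x=5, y=2), (x=4, y=3), (x=3, y=4), (x=0, y=7)
  Distance 7: (x=1, y=7)
  Distance 8: (x=2, y=7), (x=1, y=8)
  Distance 9: (x=2, y=6), (x=3, y=7), (x=2, y=8)
  Distance 10: (x=3, y=6), (x=4, y=7), (x=3, y=8)
  Distance 11: (x=5, y=7), (x=4, y=8)
  Distance 12: (x=5, y=6), (x=5, y=8)
  Distance 13: (x=5, y=5)  <- goal reached here
One shortest path (13 moves): (x=0, y=1) -> (x=0, y=2) -> (x=0, y=3) -> (x=0, y=4) -> (x=0, y=5) -> (x=0, y=6) -> (x=0, y=7) -> (x=1, y=7) -> (x=2, y=7) -> (x=3, y=7) -> (x=4, y=7) -> (x=5, y=7) -> (x=5, y=6) -> (x=5, y=5)

Answer: Shortest path length: 13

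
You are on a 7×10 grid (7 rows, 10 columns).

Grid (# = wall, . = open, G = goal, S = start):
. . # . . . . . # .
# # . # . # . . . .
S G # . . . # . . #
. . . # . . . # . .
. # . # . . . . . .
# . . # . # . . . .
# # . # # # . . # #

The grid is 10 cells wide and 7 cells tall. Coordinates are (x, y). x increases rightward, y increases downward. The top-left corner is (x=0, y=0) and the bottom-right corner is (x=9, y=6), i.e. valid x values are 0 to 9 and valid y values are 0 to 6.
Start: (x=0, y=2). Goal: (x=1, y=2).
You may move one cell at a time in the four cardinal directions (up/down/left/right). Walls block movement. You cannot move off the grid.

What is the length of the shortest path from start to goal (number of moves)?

Answer: Shortest path length: 1

Derivation:
BFS from (x=0, y=2) until reaching (x=1, y=2):
  Distance 0: (x=0, y=2)
  Distance 1: (x=1, y=2), (x=0, y=3)  <- goal reached here
One shortest path (1 moves): (x=0, y=2) -> (x=1, y=2)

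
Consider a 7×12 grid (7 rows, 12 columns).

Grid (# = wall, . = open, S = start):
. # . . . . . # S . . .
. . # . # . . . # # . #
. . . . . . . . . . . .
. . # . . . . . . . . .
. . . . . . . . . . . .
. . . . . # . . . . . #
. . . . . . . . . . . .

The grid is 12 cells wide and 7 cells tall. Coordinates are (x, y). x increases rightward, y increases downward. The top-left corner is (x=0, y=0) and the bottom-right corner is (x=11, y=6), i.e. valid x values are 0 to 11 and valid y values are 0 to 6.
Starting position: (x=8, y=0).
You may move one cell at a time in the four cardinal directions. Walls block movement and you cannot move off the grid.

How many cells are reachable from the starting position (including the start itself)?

Answer: Reachable cells: 74

Derivation:
BFS flood-fill from (x=8, y=0):
  Distance 0: (x=8, y=0)
  Distance 1: (x=9, y=0)
  Distance 2: (x=10, y=0)
  Distance 3: (x=11, y=0), (x=10, y=1)
  Distance 4: (x=10, y=2)
  Distance 5: (x=9, y=2), (x=11, y=2), (x=10, y=3)
  Distance 6: (x=8, y=2), (x=9, y=3), (x=11, y=3), (x=10, y=4)
  Distance 7: (x=7, y=2), (x=8, y=3), (x=9, y=4), (x=11, y=4), (x=10, y=5)
  Distance 8: (x=7, y=1), (x=6, y=2), (x=7, y=3), (x=8, y=4), (x=9, y=5), (x=10, y=6)
  Distance 9: (x=6, y=1), (x=5, y=2), (x=6, y=3), (x=7, y=4), (x=8, y=5), (x=9, y=6), (x=11, y=6)
  Distance 10: (x=6, y=0), (x=5, y=1), (x=4, y=2), (x=5, y=3), (x=6, y=4), (x=7, y=5), (x=8, y=6)
  Distance 11: (x=5, y=0), (x=3, y=2), (x=4, y=3), (x=5, y=4), (x=6, y=5), (x=7, y=6)
  Distance 12: (x=4, y=0), (x=3, y=1), (x=2, y=2), (x=3, y=3), (x=4, y=4), (x=6, y=6)
  Distance 13: (x=3, y=0), (x=1, y=2), (x=3, y=4), (x=4, y=5), (x=5, y=6)
  Distance 14: (x=2, y=0), (x=1, y=1), (x=0, y=2), (x=1, y=3), (x=2, y=4), (x=3, y=5), (x=4, y=6)
  Distance 15: (x=0, y=1), (x=0, y=3), (x=1, y=4), (x=2, y=5), (x=3, y=6)
  Distance 16: (x=0, y=0), (x=0, y=4), (x=1, y=5), (x=2, y=6)
  Distance 17: (x=0, y=5), (x=1, y=6)
  Distance 18: (x=0, y=6)
Total reachable: 74 (grid has 74 open cells total)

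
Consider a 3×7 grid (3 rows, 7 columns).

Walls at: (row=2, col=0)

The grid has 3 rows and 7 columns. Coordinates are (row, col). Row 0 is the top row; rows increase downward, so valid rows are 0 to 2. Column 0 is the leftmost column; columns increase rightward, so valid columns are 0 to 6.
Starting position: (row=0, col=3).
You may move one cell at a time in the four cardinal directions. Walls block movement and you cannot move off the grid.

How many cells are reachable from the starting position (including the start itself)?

Answer: Reachable cells: 20

Derivation:
BFS flood-fill from (row=0, col=3):
  Distance 0: (row=0, col=3)
  Distance 1: (row=0, col=2), (row=0, col=4), (row=1, col=3)
  Distance 2: (row=0, col=1), (row=0, col=5), (row=1, col=2), (row=1, col=4), (row=2, col=3)
  Distance 3: (row=0, col=0), (row=0, col=6), (row=1, col=1), (row=1, col=5), (row=2, col=2), (row=2, col=4)
  Distance 4: (row=1, col=0), (row=1, col=6), (row=2, col=1), (row=2, col=5)
  Distance 5: (row=2, col=6)
Total reachable: 20 (grid has 20 open cells total)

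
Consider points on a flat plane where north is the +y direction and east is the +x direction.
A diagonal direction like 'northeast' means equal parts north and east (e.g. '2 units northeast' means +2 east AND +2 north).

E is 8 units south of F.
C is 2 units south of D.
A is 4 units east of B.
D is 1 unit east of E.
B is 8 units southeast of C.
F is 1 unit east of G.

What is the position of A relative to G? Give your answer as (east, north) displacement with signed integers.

Place G at the origin (east=0, north=0).
  F is 1 unit east of G: delta (east=+1, north=+0); F at (east=1, north=0).
  E is 8 units south of F: delta (east=+0, north=-8); E at (east=1, north=-8).
  D is 1 unit east of E: delta (east=+1, north=+0); D at (east=2, north=-8).
  C is 2 units south of D: delta (east=+0, north=-2); C at (east=2, north=-10).
  B is 8 units southeast of C: delta (east=+8, north=-8); B at (east=10, north=-18).
  A is 4 units east of B: delta (east=+4, north=+0); A at (east=14, north=-18).
Therefore A relative to G: (east=14, north=-18).

Answer: A is at (east=14, north=-18) relative to G.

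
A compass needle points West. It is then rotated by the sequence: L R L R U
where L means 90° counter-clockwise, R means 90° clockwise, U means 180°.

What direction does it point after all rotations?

Answer: Final heading: East

Derivation:
Start: West
  L (left (90° counter-clockwise)) -> South
  R (right (90° clockwise)) -> West
  L (left (90° counter-clockwise)) -> South
  R (right (90° clockwise)) -> West
  U (U-turn (180°)) -> East
Final: East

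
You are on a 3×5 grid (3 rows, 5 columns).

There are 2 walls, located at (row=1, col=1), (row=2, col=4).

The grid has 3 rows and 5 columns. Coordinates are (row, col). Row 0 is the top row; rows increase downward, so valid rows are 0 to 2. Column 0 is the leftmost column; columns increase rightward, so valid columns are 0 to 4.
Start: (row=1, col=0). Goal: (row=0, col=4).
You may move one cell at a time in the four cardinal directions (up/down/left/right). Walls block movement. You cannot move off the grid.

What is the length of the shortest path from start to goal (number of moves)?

Answer: Shortest path length: 5

Derivation:
BFS from (row=1, col=0) until reaching (row=0, col=4):
  Distance 0: (row=1, col=0)
  Distance 1: (row=0, col=0), (row=2, col=0)
  Distance 2: (row=0, col=1), (row=2, col=1)
  Distance 3: (row=0, col=2), (row=2, col=2)
  Distance 4: (row=0, col=3), (row=1, col=2), (row=2, col=3)
  Distance 5: (row=0, col=4), (row=1, col=3)  <- goal reached here
One shortest path (5 moves): (row=1, col=0) -> (row=0, col=0) -> (row=0, col=1) -> (row=0, col=2) -> (row=0, col=3) -> (row=0, col=4)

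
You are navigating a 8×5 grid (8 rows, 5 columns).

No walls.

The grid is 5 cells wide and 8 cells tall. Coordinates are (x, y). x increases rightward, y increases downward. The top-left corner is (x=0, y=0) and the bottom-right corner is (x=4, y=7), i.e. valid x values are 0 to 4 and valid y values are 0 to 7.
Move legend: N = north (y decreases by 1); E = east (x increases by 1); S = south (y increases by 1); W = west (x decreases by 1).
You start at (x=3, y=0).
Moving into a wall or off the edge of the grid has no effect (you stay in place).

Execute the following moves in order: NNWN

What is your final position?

Start: (x=3, y=0)
  N (north): blocked, stay at (x=3, y=0)
  N (north): blocked, stay at (x=3, y=0)
  W (west): (x=3, y=0) -> (x=2, y=0)
  N (north): blocked, stay at (x=2, y=0)
Final: (x=2, y=0)

Answer: Final position: (x=2, y=0)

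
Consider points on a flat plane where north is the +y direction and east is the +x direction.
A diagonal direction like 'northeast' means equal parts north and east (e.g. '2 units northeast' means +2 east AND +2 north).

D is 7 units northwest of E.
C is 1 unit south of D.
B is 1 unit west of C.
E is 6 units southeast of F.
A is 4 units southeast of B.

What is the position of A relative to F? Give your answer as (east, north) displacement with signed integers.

Answer: A is at (east=2, north=-4) relative to F.

Derivation:
Place F at the origin (east=0, north=0).
  E is 6 units southeast of F: delta (east=+6, north=-6); E at (east=6, north=-6).
  D is 7 units northwest of E: delta (east=-7, north=+7); D at (east=-1, north=1).
  C is 1 unit south of D: delta (east=+0, north=-1); C at (east=-1, north=0).
  B is 1 unit west of C: delta (east=-1, north=+0); B at (east=-2, north=0).
  A is 4 units southeast of B: delta (east=+4, north=-4); A at (east=2, north=-4).
Therefore A relative to F: (east=2, north=-4).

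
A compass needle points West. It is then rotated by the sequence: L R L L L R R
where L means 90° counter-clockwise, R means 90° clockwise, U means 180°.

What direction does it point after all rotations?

Start: West
  L (left (90° counter-clockwise)) -> South
  R (right (90° clockwise)) -> West
  L (left (90° counter-clockwise)) -> South
  L (left (90° counter-clockwise)) -> East
  L (left (90° counter-clockwise)) -> North
  R (right (90° clockwise)) -> East
  R (right (90° clockwise)) -> South
Final: South

Answer: Final heading: South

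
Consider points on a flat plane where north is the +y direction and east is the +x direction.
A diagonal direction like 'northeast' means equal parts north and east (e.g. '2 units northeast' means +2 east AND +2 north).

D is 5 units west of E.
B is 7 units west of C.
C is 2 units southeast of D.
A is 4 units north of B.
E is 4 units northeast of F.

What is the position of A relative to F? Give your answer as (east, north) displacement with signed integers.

Answer: A is at (east=-6, north=6) relative to F.

Derivation:
Place F at the origin (east=0, north=0).
  E is 4 units northeast of F: delta (east=+4, north=+4); E at (east=4, north=4).
  D is 5 units west of E: delta (east=-5, north=+0); D at (east=-1, north=4).
  C is 2 units southeast of D: delta (east=+2, north=-2); C at (east=1, north=2).
  B is 7 units west of C: delta (east=-7, north=+0); B at (east=-6, north=2).
  A is 4 units north of B: delta (east=+0, north=+4); A at (east=-6, north=6).
Therefore A relative to F: (east=-6, north=6).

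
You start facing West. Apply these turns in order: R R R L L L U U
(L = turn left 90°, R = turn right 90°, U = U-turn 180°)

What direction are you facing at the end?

Start: West
  R (right (90° clockwise)) -> North
  R (right (90° clockwise)) -> East
  R (right (90° clockwise)) -> South
  L (left (90° counter-clockwise)) -> East
  L (left (90° counter-clockwise)) -> North
  L (left (90° counter-clockwise)) -> West
  U (U-turn (180°)) -> East
  U (U-turn (180°)) -> West
Final: West

Answer: Final heading: West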